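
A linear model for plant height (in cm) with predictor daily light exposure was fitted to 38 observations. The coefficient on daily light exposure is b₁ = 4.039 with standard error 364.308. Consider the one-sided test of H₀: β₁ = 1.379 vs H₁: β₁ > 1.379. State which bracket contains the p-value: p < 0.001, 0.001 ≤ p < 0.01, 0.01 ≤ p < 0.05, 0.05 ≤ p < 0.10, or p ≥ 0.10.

p ≥ 0.10

t = (4.039 − 1.379) / 364.308 = 0.007.
df = n − 2 = 38 − 2 = 36.
One-sided p = P(T_{36} > t) ≈ 0.4971.
So p ≥ 0.10.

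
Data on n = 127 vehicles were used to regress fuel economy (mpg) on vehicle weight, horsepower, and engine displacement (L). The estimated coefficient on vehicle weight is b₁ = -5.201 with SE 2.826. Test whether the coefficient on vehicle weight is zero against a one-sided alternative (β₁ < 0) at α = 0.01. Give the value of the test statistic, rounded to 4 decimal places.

H₀: β₁ = 0 vs H₁: β₁ < 0.
t = (b₁ − β₁⁰)/SE = -5.201 / 2.826 = -1.8404.
df = n − k − 1 = 127 − 3 − 1 = 123.
One-sided p ≈ 0.0341, which is ≥ 0.01, so fail to reject H₀.
The data do not give significant evidence that the true slope on vehicle weight is negative, holding the other predictors fixed.

t = -1.8404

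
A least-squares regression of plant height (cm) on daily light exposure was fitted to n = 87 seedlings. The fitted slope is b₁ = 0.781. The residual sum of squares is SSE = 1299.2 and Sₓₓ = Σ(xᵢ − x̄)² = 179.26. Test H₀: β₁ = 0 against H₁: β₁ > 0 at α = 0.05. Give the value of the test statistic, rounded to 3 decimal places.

t = 2.675

MSE = SSE/(n − 2) = 1299.2/85 = 15.2847.
SE(b₁) = √(MSE/Sₓₓ) = √(15.2847/179.26) = 0.292003.
t = 0.781 / 0.292003 = 2.675.
df = n − 2 = 85.
One-sided p ≈ 0.0045, which is < 0.05, so reject H₀.
There is evidence that the true slope on daily light exposure is positive.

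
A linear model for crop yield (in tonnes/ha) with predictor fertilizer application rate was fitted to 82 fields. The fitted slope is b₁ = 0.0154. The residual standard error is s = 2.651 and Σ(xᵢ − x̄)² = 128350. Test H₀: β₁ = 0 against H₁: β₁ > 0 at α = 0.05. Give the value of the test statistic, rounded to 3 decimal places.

SE(b₁) = s/√Sₓₓ = 2.651/√128350 = 0.00739966.
t = 0.0154 / 0.00739966 = 2.081.
df = n − 2 = 80.
One-sided p ≈ 0.0203, which is < 0.05, so reject H₀.
There is evidence that the true slope on fertilizer application rate is positive.

t = 2.081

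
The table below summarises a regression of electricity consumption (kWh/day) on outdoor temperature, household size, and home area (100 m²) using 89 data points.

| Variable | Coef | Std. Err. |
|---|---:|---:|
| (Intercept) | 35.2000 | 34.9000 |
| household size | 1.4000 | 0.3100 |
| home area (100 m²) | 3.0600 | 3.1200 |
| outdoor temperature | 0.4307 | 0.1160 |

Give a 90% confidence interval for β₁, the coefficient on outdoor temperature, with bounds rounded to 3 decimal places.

Read off: b = 0.4307, SE = 0.1160 for outdoor temperature.
df = n − k − 1 = 89 − 3 − 1 = 85.
t* = t_{0.05, 85} = 1.662978.
Margin = t* × SE = 1.662978 × 0.1160 = 0.19291.
CI: 0.4307 ± 0.19291 → (0.238, 0.624).

(0.238, 0.624)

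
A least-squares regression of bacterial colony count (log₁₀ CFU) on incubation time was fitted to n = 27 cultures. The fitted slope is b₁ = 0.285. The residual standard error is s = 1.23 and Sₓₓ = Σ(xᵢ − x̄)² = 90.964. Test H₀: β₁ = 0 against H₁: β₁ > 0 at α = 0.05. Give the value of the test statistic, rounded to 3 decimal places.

SE(b₁) = s/√Sₓₓ = 1.23/√90.964 = 0.128965.
t = 0.285 / 0.128965 = 2.210.
df = n − 2 = 25.
One-sided p ≈ 0.0182, which is < 0.05, so reject H₀.
There is evidence that the true slope on incubation time is positive.

t = 2.210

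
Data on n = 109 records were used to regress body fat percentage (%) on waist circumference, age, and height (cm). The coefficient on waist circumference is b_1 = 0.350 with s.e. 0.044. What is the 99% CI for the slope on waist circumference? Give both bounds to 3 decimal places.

df = n − k − 1 = 109 − 3 − 1 = 105.
t* = t_{0.005, 105} = 2.623465.
Margin = t* × SE = 2.623465 × 0.044 = 0.11543.
CI: 0.350 ± 0.11543 → (0.235, 0.465).
With 99% confidence, each one-unit increase in waist circumference is associated with a change of between 0.235 and 0.465 % in body fat percentage, holding the other predictors fixed.

(0.235, 0.465)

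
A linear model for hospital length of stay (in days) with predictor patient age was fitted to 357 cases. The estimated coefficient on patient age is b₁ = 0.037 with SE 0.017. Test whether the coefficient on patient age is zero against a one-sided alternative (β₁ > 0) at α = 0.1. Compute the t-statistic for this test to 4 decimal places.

t = 2.1765

H₀: β₁ = 0 vs H₁: β₁ > 0.
t = (b₁ − β₁⁰)/SE = 0.037 / 0.017 = 2.1765.
df = n − 2 = 357 − 2 = 355.
One-sided p ≈ 0.0151, which is < 0.1, so reject H₀.
There is evidence that the true slope on patient age is positive.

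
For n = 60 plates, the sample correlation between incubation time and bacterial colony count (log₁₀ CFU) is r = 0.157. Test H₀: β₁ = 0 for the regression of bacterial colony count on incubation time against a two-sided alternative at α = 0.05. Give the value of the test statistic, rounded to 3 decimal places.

t = 1.211

t = r·√(n − 2)/√(1 − r²) = 0.157·√58/√0.975351 = 1.211.
df = n − 2 = 58.
Two-sided p ≈ 0.2309, which is ≥ 0.05, so fail to reject H₀.
The data do not give significant evidence of a linear association between incubation time and bacterial colony count.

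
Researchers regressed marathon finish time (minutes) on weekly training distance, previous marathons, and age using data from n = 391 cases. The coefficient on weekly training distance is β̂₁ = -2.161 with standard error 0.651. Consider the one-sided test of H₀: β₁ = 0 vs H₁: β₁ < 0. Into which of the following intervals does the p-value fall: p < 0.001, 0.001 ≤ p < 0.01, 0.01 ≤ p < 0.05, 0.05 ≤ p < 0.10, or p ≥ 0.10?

p < 0.001

t = -2.161 / 0.651 = -3.320.
df = n − k − 1 = 391 − 3 − 1 = 387.
One-sided p = P(T_{387} < t) ≈ 0.0005.
So p < 0.001.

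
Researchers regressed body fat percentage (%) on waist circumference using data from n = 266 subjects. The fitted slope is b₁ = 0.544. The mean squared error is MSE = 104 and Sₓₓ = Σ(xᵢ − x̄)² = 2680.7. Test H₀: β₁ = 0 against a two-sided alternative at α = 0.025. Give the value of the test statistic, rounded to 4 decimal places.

t = 2.7619

SE(b₁) = √(MSE/Sₓₓ) = √(104/2680.7) = 0.196967.
t = 0.544 / 0.196967 = 2.7619.
df = n − 2 = 264.
Two-sided p ≈ 0.0062, which is < 0.025, so reject H₀.
There is evidence that waist circumference is associated with body fat percentage.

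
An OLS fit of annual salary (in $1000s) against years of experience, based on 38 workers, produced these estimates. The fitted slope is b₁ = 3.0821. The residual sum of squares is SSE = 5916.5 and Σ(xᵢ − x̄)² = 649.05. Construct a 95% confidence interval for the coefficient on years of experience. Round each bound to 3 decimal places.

(2.062, 4.103)

MSE = SSE/(n − 2) = 5916.5/36 = 164.347.
SE(b₁) = √(MSE/Sₓₓ) = √(164.347/649.05) = 0.503202.
df = n − 2 = 36.
t* = t_{0.025, 36} = 2.028094.
Margin = t* × SE = 2.028094 × 0.503202 = 1.02054.
CI: 3.0821 ± 1.02054 → (2.062, 4.103).
With 95% confidence, each one-unit increase in years of experience is associated with a change of between 2.062 and 4.103 $1000s in annual salary.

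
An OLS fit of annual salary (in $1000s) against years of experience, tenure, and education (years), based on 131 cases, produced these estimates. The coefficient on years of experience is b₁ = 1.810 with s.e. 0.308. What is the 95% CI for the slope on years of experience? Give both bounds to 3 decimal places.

df = n − k − 1 = 131 − 3 − 1 = 127.
t* = t_{0.025, 127} = 1.97882.
Margin = t* × SE = 1.97882 × 0.308 = 0.60948.
CI: 1.810 ± 0.60948 → (1.201, 2.419).
With 95% confidence, each one-unit increase in years of experience is associated with a change of between 1.201 and 2.419 $1000s in annual salary, holding the other predictors fixed.

(1.201, 2.419)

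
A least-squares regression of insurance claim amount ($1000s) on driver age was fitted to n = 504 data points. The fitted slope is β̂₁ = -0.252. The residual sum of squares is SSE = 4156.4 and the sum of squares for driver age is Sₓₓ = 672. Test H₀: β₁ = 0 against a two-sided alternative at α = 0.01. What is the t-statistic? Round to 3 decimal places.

MSE = SSE/(n − 2) = 4156.4/502 = 8.27968.
SE(β̂₁) = √(MSE/Sₓₓ) = √(8.27968/672) = 0.111.
t = -0.252 / 0.111 = -2.270.
df = n − 2 = 502.
Two-sided p ≈ 0.0236, which is ≥ 0.01, so fail to reject H₀.
The data do not give significant evidence of an association between driver age and insurance claim amount.

t = -2.270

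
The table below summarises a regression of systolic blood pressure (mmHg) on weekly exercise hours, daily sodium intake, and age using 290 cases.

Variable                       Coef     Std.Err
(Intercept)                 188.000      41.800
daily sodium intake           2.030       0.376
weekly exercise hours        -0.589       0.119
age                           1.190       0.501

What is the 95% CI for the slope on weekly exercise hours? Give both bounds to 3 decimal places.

(-0.823, -0.355)

Read off: b = -0.589, SE = 0.119 for weekly exercise hours.
df = n − k − 1 = 290 − 3 − 1 = 286.
t* = t_{0.025, 286} = 1.968293.
Margin = t* × SE = 1.968293 × 0.119 = 0.23423.
CI: -0.589 ± 0.23423 → (-0.823, -0.355).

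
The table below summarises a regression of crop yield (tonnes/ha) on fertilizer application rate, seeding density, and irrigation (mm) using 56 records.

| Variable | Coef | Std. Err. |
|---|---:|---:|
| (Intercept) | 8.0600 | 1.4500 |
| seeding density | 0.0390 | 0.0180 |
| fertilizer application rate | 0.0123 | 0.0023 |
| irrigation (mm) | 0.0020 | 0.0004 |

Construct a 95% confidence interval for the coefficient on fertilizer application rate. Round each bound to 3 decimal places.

(0.008, 0.017)

Read off: b = 0.0123, SE = 0.0023 for fertilizer application rate.
df = n − k − 1 = 56 − 3 − 1 = 52.
t* = t_{0.025, 52} = 2.006647.
Margin = t* × SE = 2.006647 × 0.0023 = 0.00462.
CI: 0.0123 ± 0.00462 → (0.008, 0.017).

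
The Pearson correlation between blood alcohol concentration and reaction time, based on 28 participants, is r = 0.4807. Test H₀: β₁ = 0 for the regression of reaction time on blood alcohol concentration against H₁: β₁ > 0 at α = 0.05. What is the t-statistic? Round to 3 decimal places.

t = 2.795

t = r·√(n − 2)/√(1 − r²) = 0.4807·√26/√0.768928 = 2.795.
df = n − 2 = 26.
One-sided p ≈ 0.0048, which is < 0.05, so reject H₀.
There is evidence of a linear association between blood alcohol concentration and reaction time.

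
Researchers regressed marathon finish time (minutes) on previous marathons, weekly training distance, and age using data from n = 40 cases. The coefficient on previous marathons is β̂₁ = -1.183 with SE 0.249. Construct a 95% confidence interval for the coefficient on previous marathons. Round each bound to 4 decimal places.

df = n − k − 1 = 40 − 3 − 1 = 36.
t* = t_{0.025, 36} = 2.028094.
Margin = t* × SE = 2.028094 × 0.249 = 0.504995.
CI: -1.183 ± 0.504995 → (-1.6880, -0.6780).
With 95% confidence, each one-unit increase in previous marathons is associated with a change of between -1.6880 and -0.6780 minutes in marathon finish time, holding the other predictors fixed.

(-1.6880, -0.6780)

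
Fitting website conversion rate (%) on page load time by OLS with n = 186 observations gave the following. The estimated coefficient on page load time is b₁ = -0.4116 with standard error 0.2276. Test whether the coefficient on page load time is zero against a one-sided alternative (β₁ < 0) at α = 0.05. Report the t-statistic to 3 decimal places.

H₀: β₁ = 0 vs H₁: β₁ < 0.
t = (b₁ − β₁⁰)/SE = -0.4116 / 0.2276 = -1.808.
df = n − 2 = 186 − 2 = 184.
One-sided p ≈ 0.0361, which is < 0.05, so reject H₀.
There is evidence that the true slope on page load time is negative.

t = -1.808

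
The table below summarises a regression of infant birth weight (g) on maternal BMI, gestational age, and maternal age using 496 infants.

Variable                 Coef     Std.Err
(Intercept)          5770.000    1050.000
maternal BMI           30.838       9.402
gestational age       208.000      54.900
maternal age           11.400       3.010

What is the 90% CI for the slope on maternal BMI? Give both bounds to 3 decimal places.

(15.344, 46.332)

Read off: b = 30.838, SE = 9.402 for maternal BMI.
df = n − k − 1 = 496 − 3 − 1 = 492.
t* = t_{0.05, 492} = 1.647957.
Margin = t* × SE = 1.647957 × 9.402 = 15.49409.
CI: 30.838 ± 15.49409 → (15.344, 46.332).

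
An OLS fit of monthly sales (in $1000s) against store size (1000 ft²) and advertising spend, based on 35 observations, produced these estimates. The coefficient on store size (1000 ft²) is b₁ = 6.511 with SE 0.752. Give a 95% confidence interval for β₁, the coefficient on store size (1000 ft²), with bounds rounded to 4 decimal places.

df = n − k − 1 = 35 − 2 − 1 = 32.
t* = t_{0.025, 32} = 2.036933.
Margin = t* × SE = 2.036933 × 0.752 = 1.531774.
CI: 6.511 ± 1.531774 → (4.9792, 8.0428).
With 95% confidence, each one-unit increase in store size (1000 ft²) is associated with a change of between 4.9792 and 8.0428 $1000s in monthly sales, holding the other predictors fixed.

(4.9792, 8.0428)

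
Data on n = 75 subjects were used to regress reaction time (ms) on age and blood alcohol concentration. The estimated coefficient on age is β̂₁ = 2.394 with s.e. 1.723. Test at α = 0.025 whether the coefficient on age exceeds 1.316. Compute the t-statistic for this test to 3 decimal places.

t = 0.626

H₀: β₁ = 1.316 vs H₁: β₁ > 1.316.
t = (β̂₁ − β₁⁰)/SE = (2.394 − 1.316) / 1.723 = 0.626.
df = n − k − 1 = 75 − 2 − 1 = 72.
One-sided p ≈ 0.2668, which is ≥ 0.025, so fail to reject H₀.
The data do not give significant evidence that the true slope on age exceeds 1.316 ms per unit, holding the other predictors fixed.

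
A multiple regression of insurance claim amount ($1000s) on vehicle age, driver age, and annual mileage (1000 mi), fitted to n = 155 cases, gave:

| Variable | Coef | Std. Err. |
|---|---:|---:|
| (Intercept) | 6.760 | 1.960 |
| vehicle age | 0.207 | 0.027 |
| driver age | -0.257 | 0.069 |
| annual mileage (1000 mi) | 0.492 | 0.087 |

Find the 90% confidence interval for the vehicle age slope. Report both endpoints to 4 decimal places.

(0.1623, 0.2517)

Read off: b = 0.207, SE = 0.027 for vehicle age.
df = n − k − 1 = 155 − 3 − 1 = 151.
t* = t_{0.05, 151} = 1.655007.
Margin = t* × SE = 1.655007 × 0.027 = 0.044685.
CI: 0.207 ± 0.044685 → (0.1623, 0.2517).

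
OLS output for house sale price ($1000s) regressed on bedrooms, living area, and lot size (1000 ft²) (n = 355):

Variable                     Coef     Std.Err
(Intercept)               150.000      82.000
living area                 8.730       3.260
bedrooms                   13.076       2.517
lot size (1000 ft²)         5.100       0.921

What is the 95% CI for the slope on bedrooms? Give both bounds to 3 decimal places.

Read off: b = 13.076, SE = 2.517 for bedrooms.
df = n − k − 1 = 355 − 3 − 1 = 351.
t* = t_{0.025, 351} = 1.966746.
Margin = t* × SE = 1.966746 × 2.517 = 4.95030.
CI: 13.076 ± 4.95030 → (8.126, 18.026).

(8.126, 18.026)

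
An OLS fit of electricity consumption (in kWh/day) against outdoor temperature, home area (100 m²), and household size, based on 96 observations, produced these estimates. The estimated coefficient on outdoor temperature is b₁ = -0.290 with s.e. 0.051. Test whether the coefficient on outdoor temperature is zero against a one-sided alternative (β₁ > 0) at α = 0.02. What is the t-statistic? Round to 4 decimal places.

H₀: β₁ = 0 vs H₁: β₁ > 0.
t = (b₁ − β₁⁰)/SE = -0.290 / 0.051 = -5.6863.
df = n − k − 1 = 96 − 3 − 1 = 92.
One-sided p ≈ 1.0000, which is ≥ 0.02, so fail to reject H₀.
The data do not give significant evidence that the true slope on outdoor temperature is positive, holding the other predictors fixed.

t = -5.6863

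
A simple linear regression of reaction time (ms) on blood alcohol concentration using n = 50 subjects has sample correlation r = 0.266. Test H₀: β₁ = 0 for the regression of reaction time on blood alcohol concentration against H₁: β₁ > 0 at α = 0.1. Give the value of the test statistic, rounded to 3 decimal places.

t = r·√(n − 2)/√(1 − r²) = 0.266·√48/√0.929244 = 1.912.
df = n − 2 = 48.
One-sided p ≈ 0.0309, which is < 0.1, so reject H₀.
There is evidence of a linear association between blood alcohol concentration and reaction time.

t = 1.912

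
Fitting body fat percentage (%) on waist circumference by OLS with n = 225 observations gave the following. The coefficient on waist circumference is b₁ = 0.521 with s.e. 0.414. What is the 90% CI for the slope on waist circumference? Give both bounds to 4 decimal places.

(-0.1628, 1.2048)

df = n − 2 = 225 − 2 = 223.
t* = t_{0.05, 223} = 1.651715.
Margin = t* × SE = 1.651715 × 0.414 = 0.683810.
CI: 0.521 ± 0.683810 → (-0.1628, 1.2048).
With 90% confidence, each one-unit increase in waist circumference is associated with a change of between -0.1628 and 1.2048 % in body fat percentage.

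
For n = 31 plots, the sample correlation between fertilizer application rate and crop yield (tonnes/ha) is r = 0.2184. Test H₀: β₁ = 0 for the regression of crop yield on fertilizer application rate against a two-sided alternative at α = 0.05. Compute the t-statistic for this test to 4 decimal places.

t = 1.2052

t = r·√(n − 2)/√(1 − r²) = 0.2184·√29/√0.952301 = 1.2052.
df = n − 2 = 29.
Two-sided p ≈ 0.2379, which is ≥ 0.05, so fail to reject H₀.
The data do not give significant evidence of a linear association between fertilizer application rate and crop yield.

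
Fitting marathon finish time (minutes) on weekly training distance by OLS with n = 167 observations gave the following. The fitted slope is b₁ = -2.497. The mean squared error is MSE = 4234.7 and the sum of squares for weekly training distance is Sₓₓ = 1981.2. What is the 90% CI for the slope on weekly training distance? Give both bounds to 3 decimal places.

(-4.915, -0.079)

SE(b₁) = √(MSE/Sₓₓ) = √(4234.7/1981.2) = 1.462.
df = n − 2 = 165.
t* = t_{0.05, 165} = 1.654141.
Margin = t* × SE = 1.654141 × 1.462 = 2.41835.
CI: -2.497 ± 2.41835 → (-4.915, -0.079).
With 90% confidence, each one-unit increase in weekly training distance is associated with a change of between -4.915 and -0.079 minutes in marathon finish time.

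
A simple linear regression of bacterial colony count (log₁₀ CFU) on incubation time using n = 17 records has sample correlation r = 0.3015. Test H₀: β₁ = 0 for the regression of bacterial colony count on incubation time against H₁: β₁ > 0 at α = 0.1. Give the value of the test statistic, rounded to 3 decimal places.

t = r·√(n − 2)/√(1 − r²) = 0.3015·√15/√0.909098 = 1.225.
df = n − 2 = 15.
One-sided p ≈ 0.1198, which is ≥ 0.1, so fail to reject H₀.
The data do not give significant evidence of a linear association between incubation time and bacterial colony count.

t = 1.225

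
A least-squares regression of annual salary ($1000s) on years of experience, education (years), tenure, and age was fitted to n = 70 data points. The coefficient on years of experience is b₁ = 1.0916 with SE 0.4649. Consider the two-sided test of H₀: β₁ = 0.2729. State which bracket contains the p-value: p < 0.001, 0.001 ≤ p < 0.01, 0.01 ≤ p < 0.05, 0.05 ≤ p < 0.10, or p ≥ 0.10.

0.05 ≤ p < 0.10

t = (1.0916 − 0.2729) / 0.4649 = 1.761.
df = n − k − 1 = 70 − 4 − 1 = 65.
Two-sided p = 2·P(T_{65} > |t|) ≈ 0.0829.
So 0.05 ≤ p < 0.10.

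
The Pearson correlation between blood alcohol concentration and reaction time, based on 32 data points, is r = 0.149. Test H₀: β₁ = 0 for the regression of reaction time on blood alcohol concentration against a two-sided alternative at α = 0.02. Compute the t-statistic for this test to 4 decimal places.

t = 0.8253

t = r·√(n − 2)/√(1 − r²) = 0.149·√30/√0.977799 = 0.8253.
df = n − 2 = 30.
Two-sided p ≈ 0.4157, which is ≥ 0.02, so fail to reject H₀.
The data do not give significant evidence of a linear association between blood alcohol concentration and reaction time.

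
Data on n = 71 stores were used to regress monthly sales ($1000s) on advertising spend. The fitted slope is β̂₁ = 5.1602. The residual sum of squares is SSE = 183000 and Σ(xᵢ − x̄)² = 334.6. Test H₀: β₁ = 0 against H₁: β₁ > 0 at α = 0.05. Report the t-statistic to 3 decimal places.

t = 1.833

MSE = SSE/(n − 2) = 183000/69 = 2652.17.
SE(β̂₁) = √(MSE/Sₓₓ) = √(2652.17/334.6) = 2.81539.
t = 5.1602 / 2.81539 = 1.833.
df = n − 2 = 69.
One-sided p ≈ 0.0356, which is < 0.05, so reject H₀.
There is evidence that the true slope on advertising spend is positive.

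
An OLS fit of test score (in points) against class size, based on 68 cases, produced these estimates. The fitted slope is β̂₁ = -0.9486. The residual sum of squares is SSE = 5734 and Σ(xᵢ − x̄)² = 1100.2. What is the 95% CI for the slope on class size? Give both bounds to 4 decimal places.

MSE = SSE/(n − 2) = 5734/66 = 86.8788.
SE(β̂₁) = √(MSE/Sₓₓ) = √(86.8788/1100.2) = 0.28101.
df = n − 2 = 66.
t* = t_{0.025, 66} = 1.996564.
Margin = t* × SE = 1.996564 × 0.28101 = 0.561054.
CI: -0.9486 ± 0.561054 → (-1.5097, -0.3875).
With 95% confidence, each one-unit increase in class size is associated with a change of between -1.5097 and -0.3875 points in test score.

(-1.5097, -0.3875)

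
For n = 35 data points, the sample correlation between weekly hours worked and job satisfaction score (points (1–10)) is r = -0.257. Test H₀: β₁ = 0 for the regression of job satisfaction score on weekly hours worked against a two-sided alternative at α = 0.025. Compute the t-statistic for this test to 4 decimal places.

t = -1.5277

t = r·√(n − 2)/√(1 − r²) = -0.257·√33/√0.933951 = -1.5277.
df = n − 2 = 33.
Two-sided p ≈ 0.1361, which is ≥ 0.025, so fail to reject H₀.
The data do not give significant evidence of a linear association between weekly hours worked and job satisfaction score.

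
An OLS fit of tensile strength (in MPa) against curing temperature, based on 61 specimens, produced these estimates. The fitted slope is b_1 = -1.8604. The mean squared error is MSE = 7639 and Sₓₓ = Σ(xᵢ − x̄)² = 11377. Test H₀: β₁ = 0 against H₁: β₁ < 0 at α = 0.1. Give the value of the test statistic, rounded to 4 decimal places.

SE(b_1) = √(MSE/Sₓₓ) = √(7639/11377) = 0.819416.
t = -1.8604 / 0.819416 = -2.2704.
df = n − 2 = 59.
One-sided p ≈ 0.0134, which is < 0.1, so reject H₀.
There is evidence that the true slope on curing temperature is negative.

t = -2.2704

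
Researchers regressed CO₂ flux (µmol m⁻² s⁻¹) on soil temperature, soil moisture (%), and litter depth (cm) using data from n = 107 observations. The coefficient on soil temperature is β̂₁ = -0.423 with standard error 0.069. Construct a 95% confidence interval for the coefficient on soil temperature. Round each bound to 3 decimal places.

(-0.560, -0.286)

df = n − k − 1 = 107 − 3 − 1 = 103.
t* = t_{0.025, 103} = 1.983264.
Margin = t* × SE = 1.983264 × 0.069 = 0.13685.
CI: -0.423 ± 0.13685 → (-0.560, -0.286).
With 95% confidence, each one-unit increase in soil temperature is associated with a change of between -0.560 and -0.286 µmol m⁻² s⁻¹ in CO₂ flux, holding the other predictors fixed.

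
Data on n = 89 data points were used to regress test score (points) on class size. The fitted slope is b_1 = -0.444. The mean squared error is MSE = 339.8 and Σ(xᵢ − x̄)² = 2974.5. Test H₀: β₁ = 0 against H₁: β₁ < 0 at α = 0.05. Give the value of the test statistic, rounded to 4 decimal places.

SE(b_1) = √(MSE/Sₓₓ) = √(339.8/2974.5) = 0.337991.
t = -0.444 / 0.337991 = -1.3136.
df = n − 2 = 87.
One-sided p ≈ 0.0962, which is ≥ 0.05, so fail to reject H₀.
The data do not give significant evidence that the true slope on class size is negative.

t = -1.3136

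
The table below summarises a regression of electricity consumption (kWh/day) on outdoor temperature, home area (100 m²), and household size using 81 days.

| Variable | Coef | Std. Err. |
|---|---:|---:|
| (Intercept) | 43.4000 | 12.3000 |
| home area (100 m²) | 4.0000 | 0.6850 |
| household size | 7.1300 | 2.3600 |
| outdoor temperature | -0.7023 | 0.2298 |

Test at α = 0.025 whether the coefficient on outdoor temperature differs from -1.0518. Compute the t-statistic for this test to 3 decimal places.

t = 1.521

Read off: b = -0.7023, SE = 0.2298 for outdoor temperature.
H₀: β₁ = -1.0518 vs H₁: β₁ ≠ -1.0518.
t = (-0.7023 − (-1.0518)) / 0.2298 = 1.521.
df = n − k − 1 = 81 − 3 − 1 = 77.
Two-sided p ≈ 0.1324, which is ≥ 0.025, so fail to reject H₀.
The data are consistent with a true slope of -1.0518 kWh/day per unit of outdoor temperature, holding the other predictors fixed.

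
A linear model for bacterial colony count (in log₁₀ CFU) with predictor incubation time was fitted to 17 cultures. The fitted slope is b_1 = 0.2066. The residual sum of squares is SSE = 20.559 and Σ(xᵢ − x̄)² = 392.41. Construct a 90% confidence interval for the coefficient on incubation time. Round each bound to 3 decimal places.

(0.103, 0.310)

MSE = SSE/(n − 2) = 20.559/15 = 1.3706.
SE(b_1) = √(MSE/Sₓₓ) = √(1.3706/392.41) = 0.0590997.
df = n − 2 = 15.
t* = t_{0.05, 15} = 1.75305.
Margin = t* × SE = 1.75305 × 0.0590997 = 0.10360.
CI: 0.2066 ± 0.10360 → (0.103, 0.310).
With 90% confidence, each one-unit increase in incubation time is associated with a change of between 0.103 and 0.310 log₁₀ CFU in bacterial colony count.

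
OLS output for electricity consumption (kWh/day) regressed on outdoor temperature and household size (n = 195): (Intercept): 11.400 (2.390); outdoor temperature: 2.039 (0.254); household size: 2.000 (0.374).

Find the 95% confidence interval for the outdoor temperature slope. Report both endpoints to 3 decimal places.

Read off: b = 2.039, SE = 0.254 for outdoor temperature.
df = n − k − 1 = 195 − 2 − 1 = 192.
t* = t_{0.025, 192} = 1.972396.
Margin = t* × SE = 1.972396 × 0.254 = 0.50099.
CI: 2.039 ± 0.50099 → (1.538, 2.540).

(1.538, 2.540)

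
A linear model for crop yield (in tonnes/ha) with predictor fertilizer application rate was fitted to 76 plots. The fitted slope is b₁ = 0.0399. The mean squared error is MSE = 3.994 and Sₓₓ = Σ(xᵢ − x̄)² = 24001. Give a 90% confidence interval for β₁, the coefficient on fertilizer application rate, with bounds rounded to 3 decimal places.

SE(b₁) = √(MSE/Sₓₓ) = √(3.994/24001) = 0.0129.
df = n − 2 = 74.
t* = t_{0.05, 74} = 1.665707.
Margin = t* × SE = 1.665707 × 0.0129 = 0.02149.
CI: 0.0399 ± 0.02149 → (0.018, 0.061).
With 90% confidence, each one-unit increase in fertilizer application rate is associated with a change of between 0.018 and 0.061 tonnes/ha in crop yield.

(0.018, 0.061)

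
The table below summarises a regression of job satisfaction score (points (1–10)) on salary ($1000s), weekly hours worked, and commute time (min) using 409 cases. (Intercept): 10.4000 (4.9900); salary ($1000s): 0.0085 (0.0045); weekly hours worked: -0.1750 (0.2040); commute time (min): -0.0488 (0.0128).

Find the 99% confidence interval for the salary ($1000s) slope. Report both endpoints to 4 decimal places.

Read off: b = 0.0085, SE = 0.0045 for salary ($1000s).
df = n − k − 1 = 409 − 3 − 1 = 405.
t* = t_{0.005, 405} = 2.588023.
Margin = t* × SE = 2.588023 × 0.0045 = 0.011646.
CI: 0.0085 ± 0.011646 → (-0.0031, 0.0201).

(-0.0031, 0.0201)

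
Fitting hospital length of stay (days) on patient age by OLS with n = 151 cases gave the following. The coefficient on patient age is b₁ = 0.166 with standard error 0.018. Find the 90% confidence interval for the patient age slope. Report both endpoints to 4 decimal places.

df = n − 2 = 151 − 2 = 149.
t* = t_{0.05, 149} = 1.655145.
Margin = t* × SE = 1.655145 × 0.018 = 0.029793.
CI: 0.166 ± 0.029793 → (0.1362, 0.1958).
With 90% confidence, each one-unit increase in patient age is associated with a change of between 0.1362 and 0.1958 days in hospital length of stay.

(0.1362, 0.1958)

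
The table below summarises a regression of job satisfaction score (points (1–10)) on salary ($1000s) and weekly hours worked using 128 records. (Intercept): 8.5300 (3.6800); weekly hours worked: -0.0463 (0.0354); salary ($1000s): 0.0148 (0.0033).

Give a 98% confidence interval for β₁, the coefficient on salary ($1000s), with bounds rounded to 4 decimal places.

Read off: b = 0.0148, SE = 0.0033 for salary ($1000s).
df = n − k − 1 = 128 − 2 − 1 = 125.
t* = t_{0.01, 125} = 2.35655.
Margin = t* × SE = 2.35655 × 0.0033 = 0.007777.
CI: 0.0148 ± 0.007777 → (0.0070, 0.0226).

(0.0070, 0.0226)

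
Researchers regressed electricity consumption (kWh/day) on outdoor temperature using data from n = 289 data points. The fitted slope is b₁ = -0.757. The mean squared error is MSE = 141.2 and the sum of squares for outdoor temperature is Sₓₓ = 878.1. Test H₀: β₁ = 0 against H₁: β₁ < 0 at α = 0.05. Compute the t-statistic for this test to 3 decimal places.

SE(b₁) = √(MSE/Sₓₓ) = √(141.2/878.1) = 0.401001.
t = -0.757 / 0.401001 = -1.888.
df = n − 2 = 287.
One-sided p ≈ 0.0300, which is < 0.05, so reject H₀.
There is evidence that the true slope on outdoor temperature is negative.

t = -1.888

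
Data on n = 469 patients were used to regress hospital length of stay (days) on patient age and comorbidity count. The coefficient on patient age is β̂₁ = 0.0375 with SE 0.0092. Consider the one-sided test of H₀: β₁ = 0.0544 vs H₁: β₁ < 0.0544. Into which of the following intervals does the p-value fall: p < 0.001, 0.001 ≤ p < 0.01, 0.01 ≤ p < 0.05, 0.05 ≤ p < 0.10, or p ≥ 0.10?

0.01 ≤ p < 0.05

t = (0.0375 − 0.0544) / 0.0092 = -1.837.
df = n − k − 1 = 469 − 2 − 1 = 466.
One-sided p = P(T_{466} < t) ≈ 0.0334.
So 0.01 ≤ p < 0.05.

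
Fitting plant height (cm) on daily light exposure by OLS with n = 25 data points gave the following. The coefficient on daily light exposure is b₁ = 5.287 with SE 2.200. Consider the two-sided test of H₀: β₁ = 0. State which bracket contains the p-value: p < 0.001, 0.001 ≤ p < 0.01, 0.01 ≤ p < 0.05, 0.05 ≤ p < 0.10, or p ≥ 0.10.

t = 5.287 / 2.200 = 2.403.
df = n − 2 = 25 − 2 = 23.
Two-sided p = 2·P(T_{23} > |t|) ≈ 0.0247.
So 0.01 ≤ p < 0.05.

0.01 ≤ p < 0.05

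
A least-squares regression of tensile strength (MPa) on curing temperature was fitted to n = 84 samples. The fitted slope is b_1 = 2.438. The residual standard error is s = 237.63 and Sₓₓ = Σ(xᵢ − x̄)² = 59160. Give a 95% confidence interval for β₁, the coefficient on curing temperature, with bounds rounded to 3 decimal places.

SE(b_1) = s/√Sₓₓ = 237.63/√59160 = 0.976983.
df = n − 2 = 82.
t* = t_{0.025, 82} = 1.989319.
Margin = t* × SE = 1.989319 × 0.976983 = 1.94353.
CI: 2.438 ± 1.94353 → (0.494, 4.382).
With 95% confidence, each one-unit increase in curing temperature is associated with a change of between 0.494 and 4.382 MPa in tensile strength.

(0.494, 4.382)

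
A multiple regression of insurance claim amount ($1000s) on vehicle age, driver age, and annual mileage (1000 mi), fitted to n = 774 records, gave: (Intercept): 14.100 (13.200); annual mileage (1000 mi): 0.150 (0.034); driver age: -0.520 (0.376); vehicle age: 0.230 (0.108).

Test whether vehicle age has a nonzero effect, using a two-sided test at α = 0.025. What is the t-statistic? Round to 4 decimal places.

t = 2.1296

Read off: b = 0.230, SE = 0.108 for vehicle age.
H₀: β₁ = 0 vs H₁: β₁ ≠ 0.
t = 0.230 / 0.108 = 2.1296.
df = n − k − 1 = 774 − 3 − 1 = 770.
Two-sided p ≈ 0.0335, which is ≥ 0.025, so fail to reject H₀.
The data do not give significant evidence of an association between vehicle age and insurance claim amount, after adjusting for the other predictors.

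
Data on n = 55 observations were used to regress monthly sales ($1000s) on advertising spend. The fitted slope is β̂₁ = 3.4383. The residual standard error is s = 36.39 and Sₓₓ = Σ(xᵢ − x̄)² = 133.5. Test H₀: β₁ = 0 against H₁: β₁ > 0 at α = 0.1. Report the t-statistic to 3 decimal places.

t = 1.092

SE(β̂₁) = s/√Sₓₓ = 36.39/√133.5 = 3.1495.
t = 3.4383 / 3.1495 = 1.092.
df = n − 2 = 53.
One-sided p ≈ 0.1400, which is ≥ 0.1, so fail to reject H₀.
The data do not give significant evidence that the true slope on advertising spend is positive.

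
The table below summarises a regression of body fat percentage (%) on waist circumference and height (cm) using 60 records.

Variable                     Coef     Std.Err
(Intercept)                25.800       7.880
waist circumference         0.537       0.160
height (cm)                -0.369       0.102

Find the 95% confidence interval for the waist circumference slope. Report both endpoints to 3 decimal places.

(0.217, 0.857)

Read off: b = 0.537, SE = 0.160 for waist circumference.
df = n − k − 1 = 60 − 2 − 1 = 57.
t* = t_{0.025, 57} = 2.002465.
Margin = t* × SE = 2.002465 × 0.160 = 0.32039.
CI: 0.537 ± 0.32039 → (0.217, 0.857).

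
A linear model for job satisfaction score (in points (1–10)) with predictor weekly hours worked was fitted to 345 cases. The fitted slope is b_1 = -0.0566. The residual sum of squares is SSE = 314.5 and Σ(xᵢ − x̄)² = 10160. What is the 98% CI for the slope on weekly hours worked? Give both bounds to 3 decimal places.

MSE = SSE/(n − 2) = 314.5/343 = 0.91691.
SE(b_1) = √(MSE/Sₓₓ) = √(0.91691/10160) = 0.00949984.
df = n − 2 = 343.
t* = t_{0.01, 343} = 2.337269.
Margin = t* × SE = 2.337269 × 0.00949984 = 0.02220.
CI: -0.0566 ± 0.02220 → (-0.079, -0.034).
With 98% confidence, each one-unit increase in weekly hours worked is associated with a change of between -0.079 and -0.034 points (1–10) in job satisfaction score.

(-0.079, -0.034)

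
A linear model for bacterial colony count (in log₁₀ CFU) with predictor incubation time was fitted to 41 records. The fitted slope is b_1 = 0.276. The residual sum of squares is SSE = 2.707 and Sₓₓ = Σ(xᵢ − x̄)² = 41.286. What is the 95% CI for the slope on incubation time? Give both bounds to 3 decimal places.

MSE = SSE/(n − 2) = 2.707/39 = 0.0694103.
SE(b_1) = √(MSE/Sₓₓ) = √(0.0694103/41.286) = 0.0410025.
df = n − 2 = 39.
t* = t_{0.025, 39} = 2.022691.
Margin = t* × SE = 2.022691 × 0.0410025 = 0.08294.
CI: 0.276 ± 0.08294 → (0.193, 0.359).
With 95% confidence, each one-unit increase in incubation time is associated with a change of between 0.193 and 0.359 log₁₀ CFU in bacterial colony count.

(0.193, 0.359)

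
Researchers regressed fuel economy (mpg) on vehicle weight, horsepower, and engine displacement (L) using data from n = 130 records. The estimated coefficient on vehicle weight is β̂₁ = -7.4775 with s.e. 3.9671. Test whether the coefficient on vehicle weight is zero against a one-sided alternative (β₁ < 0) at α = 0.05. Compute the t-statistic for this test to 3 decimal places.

H₀: β₁ = 0 vs H₁: β₁ < 0.
t = (β̂₁ − β₁⁰)/SE = -7.4775 / 3.9671 = -1.885.
df = n − k − 1 = 130 − 3 − 1 = 126.
One-sided p ≈ 0.0309, which is < 0.05, so reject H₀.
There is evidence that the true slope on vehicle weight is negative, holding the other predictors fixed.

t = -1.885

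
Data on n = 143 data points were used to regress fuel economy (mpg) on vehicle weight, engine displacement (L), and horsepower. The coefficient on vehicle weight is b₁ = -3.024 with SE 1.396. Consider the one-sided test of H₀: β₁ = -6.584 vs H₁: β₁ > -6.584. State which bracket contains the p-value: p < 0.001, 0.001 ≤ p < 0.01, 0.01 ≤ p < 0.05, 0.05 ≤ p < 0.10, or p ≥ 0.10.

0.001 ≤ p < 0.01

t = (-3.024 − (-6.584)) / 1.396 = 2.550.
df = n − k − 1 = 143 − 3 − 1 = 139.
One-sided p = P(T_{139} > t) ≈ 0.0059.
So 0.001 ≤ p < 0.01.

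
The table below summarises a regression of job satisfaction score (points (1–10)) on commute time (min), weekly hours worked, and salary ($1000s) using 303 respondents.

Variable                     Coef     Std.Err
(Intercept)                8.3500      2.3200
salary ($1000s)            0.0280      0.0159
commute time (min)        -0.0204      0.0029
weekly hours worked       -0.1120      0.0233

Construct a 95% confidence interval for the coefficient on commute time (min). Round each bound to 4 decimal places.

Read off: b = -0.0204, SE = 0.0029 for commute time (min).
df = n − k − 1 = 303 − 3 − 1 = 299.
t* = t_{0.025, 299} = 1.96793.
Margin = t* × SE = 1.96793 × 0.0029 = 0.005707.
CI: -0.0204 ± 0.005707 → (-0.0261, -0.0147).

(-0.0261, -0.0147)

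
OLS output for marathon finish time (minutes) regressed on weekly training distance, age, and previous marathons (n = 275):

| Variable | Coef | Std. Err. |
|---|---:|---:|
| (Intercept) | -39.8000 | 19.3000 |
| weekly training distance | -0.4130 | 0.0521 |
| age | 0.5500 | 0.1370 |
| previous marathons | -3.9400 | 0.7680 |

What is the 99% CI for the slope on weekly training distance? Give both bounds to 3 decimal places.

(-0.548, -0.278)

Read off: b = -0.4130, SE = 0.0521 for weekly training distance.
df = n − k − 1 = 275 − 3 − 1 = 271.
t* = t_{0.005, 271} = 2.594092.
Margin = t* × SE = 2.594092 × 0.0521 = 0.13515.
CI: -0.4130 ± 0.13515 → (-0.548, -0.278).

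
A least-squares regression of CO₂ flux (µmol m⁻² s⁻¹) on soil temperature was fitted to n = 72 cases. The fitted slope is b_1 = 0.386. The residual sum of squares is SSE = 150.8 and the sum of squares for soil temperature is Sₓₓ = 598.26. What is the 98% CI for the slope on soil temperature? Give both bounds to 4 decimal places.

(0.2431, 0.5289)

MSE = SSE/(n − 2) = 150.8/70 = 2.15429.
SE(b_1) = √(MSE/Sₓₓ) = √(2.15429/598.26) = 0.0600077.
df = n − 2 = 70.
t* = t_{0.01, 70} = 2.380807.
Margin = t* × SE = 2.380807 × 0.0600077 = 0.142867.
CI: 0.386 ± 0.142867 → (0.2431, 0.5289).
With 98% confidence, each one-unit increase in soil temperature is associated with a change of between 0.2431 and 0.5289 µmol m⁻² s⁻¹ in CO₂ flux.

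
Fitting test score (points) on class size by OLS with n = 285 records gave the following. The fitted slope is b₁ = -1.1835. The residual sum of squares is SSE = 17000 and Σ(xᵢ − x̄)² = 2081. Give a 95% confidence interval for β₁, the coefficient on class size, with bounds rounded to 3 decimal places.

(-1.518, -0.849)

MSE = SSE/(n − 2) = 17000/283 = 60.0707.
SE(b₁) = √(MSE/Sₓₓ) = √(60.0707/2081) = 0.169901.
df = n − 2 = 283.
t* = t_{0.025, 283} = 1.968382.
Margin = t* × SE = 1.968382 × 0.169901 = 0.33443.
CI: -1.1835 ± 0.33443 → (-1.518, -0.849).
With 95% confidence, each one-unit increase in class size is associated with a change of between -1.518 and -0.849 points in test score.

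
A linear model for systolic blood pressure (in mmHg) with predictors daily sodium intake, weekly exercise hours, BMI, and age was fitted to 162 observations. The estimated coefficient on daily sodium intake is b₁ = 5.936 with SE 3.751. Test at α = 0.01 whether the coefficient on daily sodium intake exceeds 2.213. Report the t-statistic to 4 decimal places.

H₀: β₁ = 2.213 vs H₁: β₁ > 2.213.
t = (b₁ − β₁⁰)/SE = (5.936 − 2.213) / 3.751 = 0.9925.
df = n − k − 1 = 162 − 4 − 1 = 157.
One-sided p ≈ 0.1612, which is ≥ 0.01, so fail to reject H₀.
The data do not give significant evidence that the true slope on daily sodium intake exceeds 2.213 mmHg per unit, holding the other predictors fixed.

t = 0.9925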